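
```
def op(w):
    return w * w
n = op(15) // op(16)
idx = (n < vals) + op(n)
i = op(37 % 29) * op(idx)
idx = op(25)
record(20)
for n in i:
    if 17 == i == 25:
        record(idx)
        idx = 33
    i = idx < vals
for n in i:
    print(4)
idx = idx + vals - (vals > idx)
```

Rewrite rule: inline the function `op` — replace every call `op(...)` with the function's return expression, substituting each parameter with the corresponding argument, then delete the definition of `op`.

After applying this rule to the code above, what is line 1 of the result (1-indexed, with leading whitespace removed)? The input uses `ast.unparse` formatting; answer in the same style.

Transformed code:
n = 15 * 15 // (16 * 16)
idx = (n < vals) + n * n
i = 37 % 29 * (37 % 29) * (idx * idx)
idx = 25 * 25
record(20)
for n in i:
    if 17 == i == 25:
        record(idx)
        idx = 33
    i = idx < vals
for n in i:
    print(4)
idx = idx + vals - (vals > idx)

n = 15 * 15 // (16 * 16)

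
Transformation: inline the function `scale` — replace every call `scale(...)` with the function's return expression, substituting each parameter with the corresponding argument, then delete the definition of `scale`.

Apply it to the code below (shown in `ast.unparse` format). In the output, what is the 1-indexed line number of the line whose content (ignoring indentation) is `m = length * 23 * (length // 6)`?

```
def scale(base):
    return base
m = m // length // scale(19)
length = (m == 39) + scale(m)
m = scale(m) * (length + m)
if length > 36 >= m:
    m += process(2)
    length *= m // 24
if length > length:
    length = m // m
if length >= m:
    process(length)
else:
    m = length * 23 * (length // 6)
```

12

Transformed code:
m = m // length // 19
length = (m == 39) + m
m = m * (length + m)
if length > 36 >= m:
    m += process(2)
    length *= m // 24
if length > length:
    length = m // m
if length >= m:
    process(length)
else:
    m = length * 23 * (length // 6)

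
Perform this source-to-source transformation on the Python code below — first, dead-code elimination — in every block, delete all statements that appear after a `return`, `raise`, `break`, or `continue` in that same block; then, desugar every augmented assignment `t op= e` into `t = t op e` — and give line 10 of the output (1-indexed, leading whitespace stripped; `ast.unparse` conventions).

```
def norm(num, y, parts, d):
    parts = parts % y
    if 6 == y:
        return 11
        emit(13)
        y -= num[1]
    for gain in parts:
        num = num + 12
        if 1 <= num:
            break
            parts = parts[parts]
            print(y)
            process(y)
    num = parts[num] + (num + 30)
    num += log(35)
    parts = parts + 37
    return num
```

num = num + log(35)

Transformed code:
def norm(num, y, parts, d):
    parts = parts % y
    if 6 == y:
        return 11
    for gain in parts:
        num = num + 12
        if 1 <= num:
            break
    num = parts[num] + (num + 30)
    num = num + log(35)
    parts = parts + 37
    return num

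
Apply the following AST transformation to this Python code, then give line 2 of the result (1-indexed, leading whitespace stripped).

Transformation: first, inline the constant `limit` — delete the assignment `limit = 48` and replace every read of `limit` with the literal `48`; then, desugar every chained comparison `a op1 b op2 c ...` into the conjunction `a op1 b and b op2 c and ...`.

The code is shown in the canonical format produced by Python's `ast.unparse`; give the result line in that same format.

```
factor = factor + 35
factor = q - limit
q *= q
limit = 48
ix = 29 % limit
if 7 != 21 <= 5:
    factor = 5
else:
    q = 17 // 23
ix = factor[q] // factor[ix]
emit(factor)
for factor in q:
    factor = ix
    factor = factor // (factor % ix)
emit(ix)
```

Transformed code:
factor = factor + 35
factor = q - 48
q *= q
ix = 29 % 48
if 7 != 21 and 21 <= 5:
    factor = 5
else:
    q = 17 // 23
ix = factor[q] // factor[ix]
emit(factor)
for factor in q:
    factor = ix
    factor = factor // (factor % ix)
emit(ix)

factor = q - 48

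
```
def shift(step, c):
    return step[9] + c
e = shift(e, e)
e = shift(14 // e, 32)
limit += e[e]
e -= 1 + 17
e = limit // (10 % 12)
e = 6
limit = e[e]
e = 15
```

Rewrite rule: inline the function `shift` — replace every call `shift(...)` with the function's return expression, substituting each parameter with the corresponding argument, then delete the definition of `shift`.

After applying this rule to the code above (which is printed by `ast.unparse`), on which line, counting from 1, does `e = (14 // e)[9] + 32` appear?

Transformed code:
e = e[9] + e
e = (14 // e)[9] + 32
limit += e[e]
e -= 1 + 17
e = limit // (10 % 12)
e = 6
limit = e[e]
e = 15

2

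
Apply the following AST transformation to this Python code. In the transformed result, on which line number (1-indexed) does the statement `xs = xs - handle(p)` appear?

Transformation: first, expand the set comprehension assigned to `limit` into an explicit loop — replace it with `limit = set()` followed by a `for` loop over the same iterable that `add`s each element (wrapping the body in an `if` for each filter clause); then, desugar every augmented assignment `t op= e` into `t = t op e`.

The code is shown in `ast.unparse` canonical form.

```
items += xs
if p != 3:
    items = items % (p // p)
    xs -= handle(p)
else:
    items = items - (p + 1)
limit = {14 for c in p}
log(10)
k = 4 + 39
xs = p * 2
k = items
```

4

Transformed code:
items = items + xs
if p != 3:
    items = items % (p // p)
    xs = xs - handle(p)
else:
    items = items - (p + 1)
limit = set()
for c in p:
    limit.add(14)
log(10)
k = 4 + 39
xs = p * 2
k = items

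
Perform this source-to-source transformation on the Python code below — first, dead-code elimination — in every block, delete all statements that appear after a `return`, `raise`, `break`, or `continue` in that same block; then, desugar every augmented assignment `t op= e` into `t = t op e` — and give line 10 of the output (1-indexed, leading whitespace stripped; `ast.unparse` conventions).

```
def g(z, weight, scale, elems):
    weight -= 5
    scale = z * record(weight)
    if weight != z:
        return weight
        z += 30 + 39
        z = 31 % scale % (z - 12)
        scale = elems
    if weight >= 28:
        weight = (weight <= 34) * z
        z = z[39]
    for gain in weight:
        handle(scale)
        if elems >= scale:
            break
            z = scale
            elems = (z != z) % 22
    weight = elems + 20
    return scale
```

handle(scale)

Transformed code:
def g(z, weight, scale, elems):
    weight = weight - 5
    scale = z * record(weight)
    if weight != z:
        return weight
    if weight >= 28:
        weight = (weight <= 34) * z
        z = z[39]
    for gain in weight:
        handle(scale)
        if elems >= scale:
            break
    weight = elems + 20
    return scale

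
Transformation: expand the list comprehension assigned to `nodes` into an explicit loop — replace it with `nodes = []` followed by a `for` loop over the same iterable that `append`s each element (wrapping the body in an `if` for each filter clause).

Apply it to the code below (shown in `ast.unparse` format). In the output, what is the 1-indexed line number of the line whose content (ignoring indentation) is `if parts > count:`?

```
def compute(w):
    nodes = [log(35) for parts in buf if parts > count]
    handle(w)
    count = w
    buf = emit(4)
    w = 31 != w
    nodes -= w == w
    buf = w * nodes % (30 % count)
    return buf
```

Transformed code:
def compute(w):
    nodes = []
    for parts in buf:
        if parts > count:
            nodes.append(log(35))
    handle(w)
    count = w
    buf = emit(4)
    w = 31 != w
    nodes -= w == w
    buf = w * nodes % (30 % count)
    return buf

4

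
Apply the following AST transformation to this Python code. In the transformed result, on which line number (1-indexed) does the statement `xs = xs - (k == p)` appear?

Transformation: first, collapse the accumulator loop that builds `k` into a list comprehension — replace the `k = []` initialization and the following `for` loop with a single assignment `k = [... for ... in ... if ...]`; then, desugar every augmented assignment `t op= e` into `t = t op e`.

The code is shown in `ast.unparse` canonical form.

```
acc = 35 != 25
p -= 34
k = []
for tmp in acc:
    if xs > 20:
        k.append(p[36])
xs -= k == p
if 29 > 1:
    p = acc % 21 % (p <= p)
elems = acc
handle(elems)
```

Transformed code:
acc = 35 != 25
p = p - 34
k = [p[36] for tmp in acc if xs > 20]
xs = xs - (k == p)
if 29 > 1:
    p = acc % 21 % (p <= p)
elems = acc
handle(elems)

4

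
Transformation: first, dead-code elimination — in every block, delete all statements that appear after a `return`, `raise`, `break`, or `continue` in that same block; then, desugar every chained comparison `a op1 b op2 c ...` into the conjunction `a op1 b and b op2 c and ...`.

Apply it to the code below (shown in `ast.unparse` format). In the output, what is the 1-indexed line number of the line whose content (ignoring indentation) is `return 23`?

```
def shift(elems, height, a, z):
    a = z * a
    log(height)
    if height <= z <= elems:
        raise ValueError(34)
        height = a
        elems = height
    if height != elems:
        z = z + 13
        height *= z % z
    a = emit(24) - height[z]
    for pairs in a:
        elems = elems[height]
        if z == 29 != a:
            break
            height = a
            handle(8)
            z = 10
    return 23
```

Transformed code:
def shift(elems, height, a, z):
    a = z * a
    log(height)
    if height <= z and z <= elems:
        raise ValueError(34)
    if height != elems:
        z = z + 13
        height *= z % z
    a = emit(24) - height[z]
    for pairs in a:
        elems = elems[height]
        if z == 29 and 29 != a:
            break
    return 23

14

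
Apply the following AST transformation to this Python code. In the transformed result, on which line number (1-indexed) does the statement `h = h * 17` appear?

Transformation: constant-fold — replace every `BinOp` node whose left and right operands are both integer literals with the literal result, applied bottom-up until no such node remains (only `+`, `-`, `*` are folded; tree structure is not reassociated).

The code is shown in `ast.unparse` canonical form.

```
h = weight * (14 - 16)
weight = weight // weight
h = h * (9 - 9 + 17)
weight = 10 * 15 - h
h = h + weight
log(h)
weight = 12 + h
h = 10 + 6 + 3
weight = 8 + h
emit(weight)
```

Transformed code:
h = weight * -2
weight = weight // weight
h = h * 17
weight = 150 - h
h = h + weight
log(h)
weight = 12 + h
h = 19
weight = 8 + h
emit(weight)

3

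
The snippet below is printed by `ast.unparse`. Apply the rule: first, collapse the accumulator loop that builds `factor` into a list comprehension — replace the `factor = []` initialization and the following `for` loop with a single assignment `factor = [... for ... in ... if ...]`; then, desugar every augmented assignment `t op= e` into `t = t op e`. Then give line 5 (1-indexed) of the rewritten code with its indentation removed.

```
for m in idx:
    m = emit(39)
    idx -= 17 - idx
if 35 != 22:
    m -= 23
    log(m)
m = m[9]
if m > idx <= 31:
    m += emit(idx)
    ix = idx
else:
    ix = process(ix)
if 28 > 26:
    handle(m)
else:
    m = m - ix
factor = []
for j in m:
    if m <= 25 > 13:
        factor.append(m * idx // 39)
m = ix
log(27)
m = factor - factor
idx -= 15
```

Transformed code:
for m in idx:
    m = emit(39)
    idx = idx - (17 - idx)
if 35 != 22:
    m = m - 23
    log(m)
m = m[9]
if m > idx <= 31:
    m = m + emit(idx)
    ix = idx
else:
    ix = process(ix)
if 28 > 26:
    handle(m)
else:
    m = m - ix
factor = [m * idx // 39 for j in m if m <= 25 > 13]
m = ix
log(27)
m = factor - factor
idx = idx - 15

m = m - 23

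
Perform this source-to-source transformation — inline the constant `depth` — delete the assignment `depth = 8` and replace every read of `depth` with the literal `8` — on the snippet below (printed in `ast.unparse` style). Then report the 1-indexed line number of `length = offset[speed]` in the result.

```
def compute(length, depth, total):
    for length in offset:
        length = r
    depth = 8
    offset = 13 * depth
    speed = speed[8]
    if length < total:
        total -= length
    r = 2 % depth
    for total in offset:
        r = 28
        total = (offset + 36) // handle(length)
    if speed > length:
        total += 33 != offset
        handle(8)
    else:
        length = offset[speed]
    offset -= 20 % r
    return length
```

16

Transformed code:
def compute(length, depth, total):
    for length in offset:
        length = r
    offset = 13 * 8
    speed = speed[8]
    if length < total:
        total -= length
    r = 2 % 8
    for total in offset:
        r = 28
        total = (offset + 36) // handle(length)
    if speed > length:
        total += 33 != offset
        handle(8)
    else:
        length = offset[speed]
    offset -= 20 % r
    return length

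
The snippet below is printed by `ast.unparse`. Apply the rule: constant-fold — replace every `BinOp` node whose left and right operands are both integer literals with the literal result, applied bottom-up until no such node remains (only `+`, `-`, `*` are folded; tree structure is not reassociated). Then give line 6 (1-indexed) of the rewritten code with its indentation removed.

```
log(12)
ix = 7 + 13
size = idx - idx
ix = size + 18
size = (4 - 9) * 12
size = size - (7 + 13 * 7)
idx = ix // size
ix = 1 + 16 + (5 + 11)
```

Transformed code:
log(12)
ix = 20
size = idx - idx
ix = size + 18
size = -60
size = size - 98
idx = ix // size
ix = 33

size = size - 98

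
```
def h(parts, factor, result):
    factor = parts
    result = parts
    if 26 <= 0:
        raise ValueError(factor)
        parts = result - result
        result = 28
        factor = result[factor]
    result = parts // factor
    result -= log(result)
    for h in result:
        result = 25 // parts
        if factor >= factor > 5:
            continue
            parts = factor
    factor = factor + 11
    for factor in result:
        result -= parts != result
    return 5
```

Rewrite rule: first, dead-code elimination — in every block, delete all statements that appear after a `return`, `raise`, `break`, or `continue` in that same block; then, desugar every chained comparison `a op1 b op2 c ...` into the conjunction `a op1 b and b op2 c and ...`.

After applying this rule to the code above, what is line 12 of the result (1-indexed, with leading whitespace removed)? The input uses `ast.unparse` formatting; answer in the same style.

Transformed code:
def h(parts, factor, result):
    factor = parts
    result = parts
    if 26 <= 0:
        raise ValueError(factor)
    result = parts // factor
    result -= log(result)
    for h in result:
        result = 25 // parts
        if factor >= factor and factor > 5:
            continue
    factor = factor + 11
    for factor in result:
        result -= parts != result
    return 5

factor = factor + 11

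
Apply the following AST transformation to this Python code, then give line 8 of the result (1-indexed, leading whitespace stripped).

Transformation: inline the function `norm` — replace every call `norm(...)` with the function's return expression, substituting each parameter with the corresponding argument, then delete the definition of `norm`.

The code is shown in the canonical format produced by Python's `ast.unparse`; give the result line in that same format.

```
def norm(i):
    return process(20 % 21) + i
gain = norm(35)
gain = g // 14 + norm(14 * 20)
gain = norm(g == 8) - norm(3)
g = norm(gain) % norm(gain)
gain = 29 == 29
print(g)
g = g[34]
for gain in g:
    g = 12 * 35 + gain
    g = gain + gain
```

Transformed code:
gain = process(20 % 21) + 35
gain = g // 14 + (process(20 % 21) + 14 * 20)
gain = process(20 % 21) + (g == 8) - (process(20 % 21) + 3)
g = (process(20 % 21) + gain) % (process(20 % 21) + gain)
gain = 29 == 29
print(g)
g = g[34]
for gain in g:
    g = 12 * 35 + gain
    g = gain + gain

for gain in g:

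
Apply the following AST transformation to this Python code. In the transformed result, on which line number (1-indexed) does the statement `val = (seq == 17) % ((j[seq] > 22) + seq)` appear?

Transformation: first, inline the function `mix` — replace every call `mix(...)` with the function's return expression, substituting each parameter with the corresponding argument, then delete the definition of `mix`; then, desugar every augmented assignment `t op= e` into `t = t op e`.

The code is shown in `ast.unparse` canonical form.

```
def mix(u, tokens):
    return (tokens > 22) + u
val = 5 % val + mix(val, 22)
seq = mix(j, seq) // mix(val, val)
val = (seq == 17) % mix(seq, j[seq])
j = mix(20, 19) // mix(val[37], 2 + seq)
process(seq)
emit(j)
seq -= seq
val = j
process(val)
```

Transformed code:
val = 5 % val + ((22 > 22) + val)
seq = ((seq > 22) + j) // ((val > 22) + val)
val = (seq == 17) % ((j[seq] > 22) + seq)
j = ((19 > 22) + 20) // ((2 + seq > 22) + val[37])
process(seq)
emit(j)
seq = seq - seq
val = j
process(val)

3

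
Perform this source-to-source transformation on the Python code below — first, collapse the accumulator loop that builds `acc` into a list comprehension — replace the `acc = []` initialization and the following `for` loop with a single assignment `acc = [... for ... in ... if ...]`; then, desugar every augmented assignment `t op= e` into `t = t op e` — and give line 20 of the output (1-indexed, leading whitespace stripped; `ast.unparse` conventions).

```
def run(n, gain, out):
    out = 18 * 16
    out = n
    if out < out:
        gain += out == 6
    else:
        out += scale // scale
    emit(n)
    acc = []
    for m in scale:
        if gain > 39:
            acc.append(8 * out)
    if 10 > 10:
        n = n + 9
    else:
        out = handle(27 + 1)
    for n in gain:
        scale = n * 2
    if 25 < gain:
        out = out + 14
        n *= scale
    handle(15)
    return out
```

return out

Transformed code:
def run(n, gain, out):
    out = 18 * 16
    out = n
    if out < out:
        gain = gain + (out == 6)
    else:
        out = out + scale // scale
    emit(n)
    acc = [8 * out for m in scale if gain > 39]
    if 10 > 10:
        n = n + 9
    else:
        out = handle(27 + 1)
    for n in gain:
        scale = n * 2
    if 25 < gain:
        out = out + 14
        n = n * scale
    handle(15)
    return out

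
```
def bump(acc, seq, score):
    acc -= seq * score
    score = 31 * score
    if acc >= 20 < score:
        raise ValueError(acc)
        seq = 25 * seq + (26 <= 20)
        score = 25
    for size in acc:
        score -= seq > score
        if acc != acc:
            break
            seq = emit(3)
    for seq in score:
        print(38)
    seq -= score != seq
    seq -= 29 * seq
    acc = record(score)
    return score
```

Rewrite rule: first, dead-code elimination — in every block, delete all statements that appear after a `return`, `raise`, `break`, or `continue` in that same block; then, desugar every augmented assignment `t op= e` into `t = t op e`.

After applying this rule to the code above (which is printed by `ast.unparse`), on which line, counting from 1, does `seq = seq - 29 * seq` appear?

13

Transformed code:
def bump(acc, seq, score):
    acc = acc - seq * score
    score = 31 * score
    if acc >= 20 < score:
        raise ValueError(acc)
    for size in acc:
        score = score - (seq > score)
        if acc != acc:
            break
    for seq in score:
        print(38)
    seq = seq - (score != seq)
    seq = seq - 29 * seq
    acc = record(score)
    return score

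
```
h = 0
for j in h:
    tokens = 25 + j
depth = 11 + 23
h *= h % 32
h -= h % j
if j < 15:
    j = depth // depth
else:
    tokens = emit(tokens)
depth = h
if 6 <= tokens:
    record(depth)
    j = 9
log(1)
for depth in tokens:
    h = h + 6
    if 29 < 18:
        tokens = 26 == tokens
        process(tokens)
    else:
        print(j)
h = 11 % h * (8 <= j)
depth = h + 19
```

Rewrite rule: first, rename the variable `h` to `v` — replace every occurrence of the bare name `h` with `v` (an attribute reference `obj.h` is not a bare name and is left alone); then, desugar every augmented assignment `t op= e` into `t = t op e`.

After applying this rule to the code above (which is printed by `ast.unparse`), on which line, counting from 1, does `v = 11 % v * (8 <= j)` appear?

Transformed code:
v = 0
for j in v:
    tokens = 25 + j
depth = 11 + 23
v = v * (v % 32)
v = v - v % j
if j < 15:
    j = depth // depth
else:
    tokens = emit(tokens)
depth = v
if 6 <= tokens:
    record(depth)
    j = 9
log(1)
for depth in tokens:
    v = v + 6
    if 29 < 18:
        tokens = 26 == tokens
        process(tokens)
    else:
        print(j)
v = 11 % v * (8 <= j)
depth = v + 19

23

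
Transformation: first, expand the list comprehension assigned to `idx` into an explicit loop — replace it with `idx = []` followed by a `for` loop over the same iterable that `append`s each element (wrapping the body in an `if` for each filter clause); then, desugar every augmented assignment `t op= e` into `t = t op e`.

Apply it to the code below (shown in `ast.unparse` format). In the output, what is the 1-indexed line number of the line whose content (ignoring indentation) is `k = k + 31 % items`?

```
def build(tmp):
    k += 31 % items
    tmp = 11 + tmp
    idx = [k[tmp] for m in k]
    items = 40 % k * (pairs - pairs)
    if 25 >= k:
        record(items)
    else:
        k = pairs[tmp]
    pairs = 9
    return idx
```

Transformed code:
def build(tmp):
    k = k + 31 % items
    tmp = 11 + tmp
    idx = []
    for m in k:
        idx.append(k[tmp])
    items = 40 % k * (pairs - pairs)
    if 25 >= k:
        record(items)
    else:
        k = pairs[tmp]
    pairs = 9
    return idx

2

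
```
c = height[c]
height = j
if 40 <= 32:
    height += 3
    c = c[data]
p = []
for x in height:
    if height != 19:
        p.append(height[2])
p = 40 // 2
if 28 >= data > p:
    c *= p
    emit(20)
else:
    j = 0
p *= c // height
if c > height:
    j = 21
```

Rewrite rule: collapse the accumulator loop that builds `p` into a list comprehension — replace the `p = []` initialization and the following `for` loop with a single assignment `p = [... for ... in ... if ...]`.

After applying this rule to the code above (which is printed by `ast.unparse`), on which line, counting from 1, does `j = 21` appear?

Transformed code:
c = height[c]
height = j
if 40 <= 32:
    height += 3
    c = c[data]
p = [height[2] for x in height if height != 19]
p = 40 // 2
if 28 >= data > p:
    c *= p
    emit(20)
else:
    j = 0
p *= c // height
if c > height:
    j = 21

15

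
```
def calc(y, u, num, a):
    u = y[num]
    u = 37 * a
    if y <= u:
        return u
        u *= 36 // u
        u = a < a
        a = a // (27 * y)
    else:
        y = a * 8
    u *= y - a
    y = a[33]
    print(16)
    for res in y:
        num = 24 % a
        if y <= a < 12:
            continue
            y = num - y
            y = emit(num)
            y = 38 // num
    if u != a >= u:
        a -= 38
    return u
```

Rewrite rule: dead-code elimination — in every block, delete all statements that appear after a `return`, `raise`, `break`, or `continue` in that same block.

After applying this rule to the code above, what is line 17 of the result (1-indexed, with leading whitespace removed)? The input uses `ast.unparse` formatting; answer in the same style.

return u

Transformed code:
def calc(y, u, num, a):
    u = y[num]
    u = 37 * a
    if y <= u:
        return u
    else:
        y = a * 8
    u *= y - a
    y = a[33]
    print(16)
    for res in y:
        num = 24 % a
        if y <= a < 12:
            continue
    if u != a >= u:
        a -= 38
    return u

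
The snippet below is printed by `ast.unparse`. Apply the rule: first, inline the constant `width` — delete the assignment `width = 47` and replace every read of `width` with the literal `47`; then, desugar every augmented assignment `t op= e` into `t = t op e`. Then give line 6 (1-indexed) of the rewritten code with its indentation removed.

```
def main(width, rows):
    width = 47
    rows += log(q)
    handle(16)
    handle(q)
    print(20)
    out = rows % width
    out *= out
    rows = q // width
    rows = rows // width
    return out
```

out = rows % 47

Transformed code:
def main(width, rows):
    rows = rows + log(q)
    handle(16)
    handle(q)
    print(20)
    out = rows % 47
    out = out * out
    rows = q // 47
    rows = rows // 47
    return out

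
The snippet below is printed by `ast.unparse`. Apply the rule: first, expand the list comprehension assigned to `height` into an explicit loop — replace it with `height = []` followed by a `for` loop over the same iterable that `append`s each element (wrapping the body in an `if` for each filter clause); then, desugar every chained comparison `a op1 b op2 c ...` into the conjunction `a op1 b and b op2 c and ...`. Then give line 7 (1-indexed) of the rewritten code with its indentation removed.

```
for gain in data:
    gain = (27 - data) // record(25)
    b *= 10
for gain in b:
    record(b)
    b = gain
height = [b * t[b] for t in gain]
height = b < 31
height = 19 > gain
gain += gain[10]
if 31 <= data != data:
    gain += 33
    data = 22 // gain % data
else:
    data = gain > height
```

height = []

Transformed code:
for gain in data:
    gain = (27 - data) // record(25)
    b *= 10
for gain in b:
    record(b)
    b = gain
height = []
for t in gain:
    height.append(b * t[b])
height = b < 31
height = 19 > gain
gain += gain[10]
if 31 <= data and data != data:
    gain += 33
    data = 22 // gain % data
else:
    data = gain > height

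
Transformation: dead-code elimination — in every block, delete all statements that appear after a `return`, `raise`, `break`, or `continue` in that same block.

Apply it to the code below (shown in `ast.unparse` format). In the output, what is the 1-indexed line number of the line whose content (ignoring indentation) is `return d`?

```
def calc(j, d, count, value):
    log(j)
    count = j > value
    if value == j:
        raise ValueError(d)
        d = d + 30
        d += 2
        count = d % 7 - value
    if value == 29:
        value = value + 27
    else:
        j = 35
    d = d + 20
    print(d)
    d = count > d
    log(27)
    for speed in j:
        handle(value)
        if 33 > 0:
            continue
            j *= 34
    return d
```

Transformed code:
def calc(j, d, count, value):
    log(j)
    count = j > value
    if value == j:
        raise ValueError(d)
    if value == 29:
        value = value + 27
    else:
        j = 35
    d = d + 20
    print(d)
    d = count > d
    log(27)
    for speed in j:
        handle(value)
        if 33 > 0:
            continue
    return d

18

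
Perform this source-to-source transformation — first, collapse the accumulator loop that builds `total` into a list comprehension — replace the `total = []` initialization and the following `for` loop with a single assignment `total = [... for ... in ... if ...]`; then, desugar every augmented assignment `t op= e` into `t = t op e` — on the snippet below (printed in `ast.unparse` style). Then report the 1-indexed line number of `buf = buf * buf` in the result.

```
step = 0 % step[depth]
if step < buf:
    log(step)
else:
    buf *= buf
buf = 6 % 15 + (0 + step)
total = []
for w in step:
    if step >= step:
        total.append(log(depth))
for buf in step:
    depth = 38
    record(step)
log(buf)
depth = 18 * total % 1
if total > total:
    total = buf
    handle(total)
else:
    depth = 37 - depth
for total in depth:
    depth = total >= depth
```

Transformed code:
step = 0 % step[depth]
if step < buf:
    log(step)
else:
    buf = buf * buf
buf = 6 % 15 + (0 + step)
total = [log(depth) for w in step if step >= step]
for buf in step:
    depth = 38
    record(step)
log(buf)
depth = 18 * total % 1
if total > total:
    total = buf
    handle(total)
else:
    depth = 37 - depth
for total in depth:
    depth = total >= depth

5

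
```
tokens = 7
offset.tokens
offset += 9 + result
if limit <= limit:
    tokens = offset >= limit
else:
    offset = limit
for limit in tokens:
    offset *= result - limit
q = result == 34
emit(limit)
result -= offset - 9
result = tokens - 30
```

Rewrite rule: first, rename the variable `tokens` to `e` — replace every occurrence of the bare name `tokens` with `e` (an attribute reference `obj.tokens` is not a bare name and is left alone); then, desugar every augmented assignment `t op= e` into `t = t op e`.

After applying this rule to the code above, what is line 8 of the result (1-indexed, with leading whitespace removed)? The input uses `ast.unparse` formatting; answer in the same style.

for limit in e:

Transformed code:
e = 7
offset.tokens
offset = offset + (9 + result)
if limit <= limit:
    e = offset >= limit
else:
    offset = limit
for limit in e:
    offset = offset * (result - limit)
q = result == 34
emit(limit)
result = result - (offset - 9)
result = e - 30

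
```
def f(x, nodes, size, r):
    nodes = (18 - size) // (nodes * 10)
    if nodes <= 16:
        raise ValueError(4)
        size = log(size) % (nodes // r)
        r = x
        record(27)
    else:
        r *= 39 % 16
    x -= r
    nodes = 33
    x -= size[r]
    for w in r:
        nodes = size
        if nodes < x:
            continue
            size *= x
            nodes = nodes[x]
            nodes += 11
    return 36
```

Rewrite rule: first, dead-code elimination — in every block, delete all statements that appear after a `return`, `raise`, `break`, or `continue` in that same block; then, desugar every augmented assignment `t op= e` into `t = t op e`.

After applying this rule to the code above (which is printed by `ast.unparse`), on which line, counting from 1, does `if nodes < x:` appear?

12

Transformed code:
def f(x, nodes, size, r):
    nodes = (18 - size) // (nodes * 10)
    if nodes <= 16:
        raise ValueError(4)
    else:
        r = r * (39 % 16)
    x = x - r
    nodes = 33
    x = x - size[r]
    for w in r:
        nodes = size
        if nodes < x:
            continue
    return 36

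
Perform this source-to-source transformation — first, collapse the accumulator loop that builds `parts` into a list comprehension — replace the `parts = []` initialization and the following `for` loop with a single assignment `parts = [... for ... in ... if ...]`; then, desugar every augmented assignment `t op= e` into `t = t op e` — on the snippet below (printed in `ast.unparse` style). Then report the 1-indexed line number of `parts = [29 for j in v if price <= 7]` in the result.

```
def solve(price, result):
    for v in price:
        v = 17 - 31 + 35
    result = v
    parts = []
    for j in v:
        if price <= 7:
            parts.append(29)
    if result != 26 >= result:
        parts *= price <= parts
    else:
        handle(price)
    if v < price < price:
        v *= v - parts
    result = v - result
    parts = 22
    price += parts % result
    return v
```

5

Transformed code:
def solve(price, result):
    for v in price:
        v = 17 - 31 + 35
    result = v
    parts = [29 for j in v if price <= 7]
    if result != 26 >= result:
        parts = parts * (price <= parts)
    else:
        handle(price)
    if v < price < price:
        v = v * (v - parts)
    result = v - result
    parts = 22
    price = price + parts % result
    return v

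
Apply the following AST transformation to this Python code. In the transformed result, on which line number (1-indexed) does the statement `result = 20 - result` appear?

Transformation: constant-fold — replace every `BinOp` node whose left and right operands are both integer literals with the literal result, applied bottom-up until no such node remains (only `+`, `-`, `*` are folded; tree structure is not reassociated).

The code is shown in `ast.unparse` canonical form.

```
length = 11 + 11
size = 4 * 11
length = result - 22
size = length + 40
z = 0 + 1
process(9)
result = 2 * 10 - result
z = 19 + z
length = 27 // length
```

7

Transformed code:
length = 22
size = 44
length = result - 22
size = length + 40
z = 1
process(9)
result = 20 - result
z = 19 + z
length = 27 // length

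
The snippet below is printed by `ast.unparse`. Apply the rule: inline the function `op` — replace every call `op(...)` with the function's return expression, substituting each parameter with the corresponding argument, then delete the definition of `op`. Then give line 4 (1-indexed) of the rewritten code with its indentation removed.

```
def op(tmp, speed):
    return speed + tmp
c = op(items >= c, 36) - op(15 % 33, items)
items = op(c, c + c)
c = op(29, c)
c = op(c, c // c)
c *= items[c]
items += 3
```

c = c // c + c

Transformed code:
c = 36 + (items >= c) - (items + 15 % 33)
items = c + c + c
c = c + 29
c = c // c + c
c *= items[c]
items += 3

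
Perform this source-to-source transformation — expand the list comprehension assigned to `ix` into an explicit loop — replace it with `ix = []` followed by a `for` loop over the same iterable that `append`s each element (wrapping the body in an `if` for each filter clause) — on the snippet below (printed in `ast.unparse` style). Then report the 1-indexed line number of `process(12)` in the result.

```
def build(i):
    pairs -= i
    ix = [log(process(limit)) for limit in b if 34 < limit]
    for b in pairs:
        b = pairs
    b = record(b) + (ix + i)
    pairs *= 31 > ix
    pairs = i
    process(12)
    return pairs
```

Transformed code:
def build(i):
    pairs -= i
    ix = []
    for limit in b:
        if 34 < limit:
            ix.append(log(process(limit)))
    for b in pairs:
        b = pairs
    b = record(b) + (ix + i)
    pairs *= 31 > ix
    pairs = i
    process(12)
    return pairs

12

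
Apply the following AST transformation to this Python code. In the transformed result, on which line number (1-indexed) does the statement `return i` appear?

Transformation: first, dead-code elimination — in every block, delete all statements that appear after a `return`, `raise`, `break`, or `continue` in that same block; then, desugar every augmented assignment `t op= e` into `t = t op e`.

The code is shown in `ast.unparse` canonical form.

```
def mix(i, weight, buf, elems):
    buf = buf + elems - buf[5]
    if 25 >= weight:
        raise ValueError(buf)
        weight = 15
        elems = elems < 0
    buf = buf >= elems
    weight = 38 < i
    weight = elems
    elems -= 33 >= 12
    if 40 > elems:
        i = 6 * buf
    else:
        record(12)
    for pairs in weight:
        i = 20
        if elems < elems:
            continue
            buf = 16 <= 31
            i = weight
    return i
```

Transformed code:
def mix(i, weight, buf, elems):
    buf = buf + elems - buf[5]
    if 25 >= weight:
        raise ValueError(buf)
    buf = buf >= elems
    weight = 38 < i
    weight = elems
    elems = elems - (33 >= 12)
    if 40 > elems:
        i = 6 * buf
    else:
        record(12)
    for pairs in weight:
        i = 20
        if elems < elems:
            continue
    return i

17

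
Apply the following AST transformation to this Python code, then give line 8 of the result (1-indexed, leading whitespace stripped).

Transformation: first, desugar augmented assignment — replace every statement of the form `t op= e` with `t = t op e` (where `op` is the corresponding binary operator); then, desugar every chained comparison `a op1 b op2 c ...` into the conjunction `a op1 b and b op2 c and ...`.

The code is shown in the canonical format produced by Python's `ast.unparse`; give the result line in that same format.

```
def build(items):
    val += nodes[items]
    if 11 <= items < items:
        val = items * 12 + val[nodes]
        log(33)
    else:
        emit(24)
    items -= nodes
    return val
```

items = items - nodes

Transformed code:
def build(items):
    val = val + nodes[items]
    if 11 <= items and items < items:
        val = items * 12 + val[nodes]
        log(33)
    else:
        emit(24)
    items = items - nodes
    return val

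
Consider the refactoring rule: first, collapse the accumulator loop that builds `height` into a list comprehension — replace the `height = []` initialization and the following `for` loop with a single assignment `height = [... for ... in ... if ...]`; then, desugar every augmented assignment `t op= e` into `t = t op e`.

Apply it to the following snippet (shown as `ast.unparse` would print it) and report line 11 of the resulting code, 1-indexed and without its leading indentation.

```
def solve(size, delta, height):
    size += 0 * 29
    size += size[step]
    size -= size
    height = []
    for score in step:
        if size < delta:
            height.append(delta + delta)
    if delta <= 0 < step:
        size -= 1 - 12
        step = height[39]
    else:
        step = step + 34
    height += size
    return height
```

height = height + size

Transformed code:
def solve(size, delta, height):
    size = size + 0 * 29
    size = size + size[step]
    size = size - size
    height = [delta + delta for score in step if size < delta]
    if delta <= 0 < step:
        size = size - (1 - 12)
        step = height[39]
    else:
        step = step + 34
    height = height + size
    return height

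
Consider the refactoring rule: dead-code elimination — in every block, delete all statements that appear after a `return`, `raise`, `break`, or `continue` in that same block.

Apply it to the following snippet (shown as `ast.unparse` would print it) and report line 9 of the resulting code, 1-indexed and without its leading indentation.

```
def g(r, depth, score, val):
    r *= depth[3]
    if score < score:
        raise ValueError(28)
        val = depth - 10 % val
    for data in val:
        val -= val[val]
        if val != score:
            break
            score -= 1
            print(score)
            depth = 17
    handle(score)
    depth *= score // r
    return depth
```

handle(score)

Transformed code:
def g(r, depth, score, val):
    r *= depth[3]
    if score < score:
        raise ValueError(28)
    for data in val:
        val -= val[val]
        if val != score:
            break
    handle(score)
    depth *= score // r
    return depth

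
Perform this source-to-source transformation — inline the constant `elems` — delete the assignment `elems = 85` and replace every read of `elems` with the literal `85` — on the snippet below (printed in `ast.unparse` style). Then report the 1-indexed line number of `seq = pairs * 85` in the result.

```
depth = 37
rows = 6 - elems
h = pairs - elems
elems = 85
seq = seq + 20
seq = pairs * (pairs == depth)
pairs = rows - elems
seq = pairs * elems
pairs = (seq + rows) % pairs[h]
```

7

Transformed code:
depth = 37
rows = 6 - 85
h = pairs - 85
seq = seq + 20
seq = pairs * (pairs == depth)
pairs = rows - 85
seq = pairs * 85
pairs = (seq + rows) % pairs[h]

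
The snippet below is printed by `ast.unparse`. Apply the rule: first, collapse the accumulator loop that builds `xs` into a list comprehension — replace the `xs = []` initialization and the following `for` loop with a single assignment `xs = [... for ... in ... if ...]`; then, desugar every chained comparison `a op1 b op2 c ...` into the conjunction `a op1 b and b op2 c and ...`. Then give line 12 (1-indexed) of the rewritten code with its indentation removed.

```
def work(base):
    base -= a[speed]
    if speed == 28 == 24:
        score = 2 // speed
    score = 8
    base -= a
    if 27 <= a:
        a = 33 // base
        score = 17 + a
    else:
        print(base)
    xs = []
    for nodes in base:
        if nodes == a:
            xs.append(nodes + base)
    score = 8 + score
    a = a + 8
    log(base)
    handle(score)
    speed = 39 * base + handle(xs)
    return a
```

xs = [nodes + base for nodes in base if nodes == a]

Transformed code:
def work(base):
    base -= a[speed]
    if speed == 28 and 28 == 24:
        score = 2 // speed
    score = 8
    base -= a
    if 27 <= a:
        a = 33 // base
        score = 17 + a
    else:
        print(base)
    xs = [nodes + base for nodes in base if nodes == a]
    score = 8 + score
    a = a + 8
    log(base)
    handle(score)
    speed = 39 * base + handle(xs)
    return a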